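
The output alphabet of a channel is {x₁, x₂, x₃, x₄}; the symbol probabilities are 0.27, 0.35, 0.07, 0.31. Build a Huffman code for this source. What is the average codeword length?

Repeatedly combine the two least-probable nodes; the expected code length is the sum of the merged weights.
merge 7/100 + 27/100 → 17/50
merge 31/100 + 17/50 → 13/20
merge 7/20 + 13/20 → 1
L = 17/50 + 13/20 + 1 = 199/100 = 1.99 bits/symbol.

1.99 bits/symbol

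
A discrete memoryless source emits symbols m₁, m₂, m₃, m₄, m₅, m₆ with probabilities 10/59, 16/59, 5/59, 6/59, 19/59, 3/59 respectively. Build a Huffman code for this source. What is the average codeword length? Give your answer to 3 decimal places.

Repeatedly combine the two least-probable nodes; the expected code length is the sum of the merged weights.
merge 3/59 + 5/59 → 8/59
merge 6/59 + 8/59 → 14/59
merge 10/59 + 14/59 → 24/59
merge 16/59 + 19/59 → 35/59
merge 24/59 + 35/59 → 1
L = 8/59 + 14/59 + 24/59 + 35/59 + 1 = 140/59 ≈ 2.373 bits/symbol.

2.373 bits/symbol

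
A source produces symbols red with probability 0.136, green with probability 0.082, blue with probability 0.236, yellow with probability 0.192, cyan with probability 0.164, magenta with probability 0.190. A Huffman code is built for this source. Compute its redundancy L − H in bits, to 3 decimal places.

0.053 bits

Entropy H = −Σ p log₂ p ≈ 2.5190 bits.
Huffman merges: 41/500+17/125→109/500; 41/250+19/100→177/500; 24/125+109/500→41/100; 59/250+177/500→59/100; 41/100+59/100→1. L = 643/250 ≈ 2.5720.
L − H = 2.5720 − 2.5190 = 0.053 bits.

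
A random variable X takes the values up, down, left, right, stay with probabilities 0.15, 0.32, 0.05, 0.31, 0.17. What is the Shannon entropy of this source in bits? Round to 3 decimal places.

2.111 bits

H = −Σ pᵢ log₂ pᵢ.
−0.15·log₂(0.15) = 0.4105
−0.32·log₂(0.32) = 0.5260
−0.05·log₂(0.05) = 0.2161
−0.31·log₂(0.31) = 0.5238
−0.17·log₂(0.17) = 0.4346
Sum ≈ 2.1111 → 2.111 bits.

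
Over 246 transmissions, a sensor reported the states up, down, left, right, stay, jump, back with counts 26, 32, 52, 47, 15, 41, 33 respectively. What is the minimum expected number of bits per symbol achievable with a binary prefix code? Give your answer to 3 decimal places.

Probabilities are the counts divided by 246.
Repeatedly combine the two least-probable nodes; the expected code length is the sum of the merged weights.
merge 5/82 + 13/123 → 1/6
merge 16/123 + 11/82 → 65/246
merge 1/6 + 1/6 → 1/3
merge 47/246 + 26/123 → 33/82
merge 65/246 + 1/3 → 49/82
merge 33/82 + 49/82 → 1
L = 1/6 + 65/246 + 1/3 + 33/82 + 49/82 + 1 = 340/123 ≈ 2.764 bits/symbol.

2.764 bits/symbol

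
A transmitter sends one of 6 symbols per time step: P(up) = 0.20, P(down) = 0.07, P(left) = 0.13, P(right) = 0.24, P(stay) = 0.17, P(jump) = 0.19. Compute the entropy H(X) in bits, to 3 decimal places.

H = −Σ pᵢ log₂ pᵢ.
−0.20·log₂(0.20) = 0.4644
−0.07·log₂(0.07) = 0.2686
−0.13·log₂(0.13) = 0.3826
−0.24·log₂(0.24) = 0.4941
−0.17·log₂(0.17) = 0.4346
−0.19·log₂(0.19) = 0.4552
Sum ≈ 2.4995 → 2.500 bits.

2.500 bits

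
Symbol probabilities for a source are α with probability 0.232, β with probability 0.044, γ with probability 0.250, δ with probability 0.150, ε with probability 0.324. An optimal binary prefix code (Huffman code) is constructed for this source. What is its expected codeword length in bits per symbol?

Repeatedly combine the two least-probable nodes; the expected code length is the sum of the merged weights.
merge 11/250 + 3/20 → 97/500
merge 97/500 + 29/125 → 213/500
merge 1/4 + 81/250 → 287/500
merge 213/500 + 287/500 → 1
L = 97/500 + 213/500 + 287/500 + 1 = 1097/500 = 2.194 bits/symbol.

2.194 bits/symbol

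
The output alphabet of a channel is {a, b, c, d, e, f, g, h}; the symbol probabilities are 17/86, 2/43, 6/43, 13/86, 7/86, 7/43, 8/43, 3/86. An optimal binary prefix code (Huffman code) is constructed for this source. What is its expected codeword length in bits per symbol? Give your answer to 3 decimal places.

2.860 bits/symbol

Repeatedly combine the two least-probable nodes; the expected code length is the sum of the merged weights.
merge 3/86 + 2/43 → 7/86
merge 7/86 + 7/86 → 7/43
merge 6/43 + 13/86 → 25/86
merge 7/43 + 7/43 → 14/43
merge 8/43 + 17/86 → 33/86
merge 25/86 + 14/43 → 53/86
merge 33/86 + 53/86 → 1
L = 7/86 + 7/43 + 25/86 + 14/43 + 33/86 + 53/86 + 1 = 123/43 ≈ 2.860 bits/symbol.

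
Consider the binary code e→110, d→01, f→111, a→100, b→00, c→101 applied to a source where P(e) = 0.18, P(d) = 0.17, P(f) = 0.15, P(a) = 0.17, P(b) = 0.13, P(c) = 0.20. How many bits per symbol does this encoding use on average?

2.7 bits/symbol

L̄ = Σ pᵢ·ℓᵢ = 0.18·3 + 0.17·2 + 0.15·3 + 0.17·3 + 0.13·2 + 0.20·3 = 2.7 bits/symbol.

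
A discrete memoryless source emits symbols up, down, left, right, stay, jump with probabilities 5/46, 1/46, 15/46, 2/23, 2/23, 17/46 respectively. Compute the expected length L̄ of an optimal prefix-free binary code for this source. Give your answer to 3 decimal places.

2.239 bits/symbol

Repeatedly combine the two least-probable nodes; the expected code length is the sum of the merged weights.
merge 1/46 + 2/23 → 5/46
merge 2/23 + 5/46 → 9/46
merge 5/46 + 9/46 → 7/23
merge 7/23 + 15/46 → 29/46
merge 17/46 + 29/46 → 1
L = 5/46 + 9/46 + 7/23 + 29/46 + 1 = 103/46 ≈ 2.239 bits/symbol.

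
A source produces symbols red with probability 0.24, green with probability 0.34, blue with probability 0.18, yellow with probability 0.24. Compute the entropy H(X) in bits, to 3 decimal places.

1.963 bits

H = −Σ pᵢ log₂ pᵢ.
−0.24·log₂(0.24) = 0.4941
−0.34·log₂(0.34) = 0.5292
−0.18·log₂(0.18) = 0.4453
−0.24·log₂(0.24) = 0.4941
Sum ≈ 1.9628 → 1.963 bits.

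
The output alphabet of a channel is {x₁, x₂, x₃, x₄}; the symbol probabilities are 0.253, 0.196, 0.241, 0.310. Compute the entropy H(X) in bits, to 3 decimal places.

H = −Σ pᵢ log₂ pᵢ.
−0.253·log₂(0.253) = 0.5016
−0.196·log₂(0.196) = 0.4608
−0.241·log₂(0.241) = 0.4947
−0.310·log₂(0.310) = 0.5238
Sum ≈ 1.9810 → 1.981 bits.

1.981 bits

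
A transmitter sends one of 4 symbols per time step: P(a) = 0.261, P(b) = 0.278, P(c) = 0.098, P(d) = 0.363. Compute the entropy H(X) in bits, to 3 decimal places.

1.878 bits

H = −Σ pᵢ log₂ pᵢ.
−0.261·log₂(0.261) = 0.5058
−0.278·log₂(0.278) = 0.5134
−0.098·log₂(0.098) = 0.3284
−0.363·log₂(0.363) = 0.5307
Sum ≈ 1.8783 → 1.878 bits.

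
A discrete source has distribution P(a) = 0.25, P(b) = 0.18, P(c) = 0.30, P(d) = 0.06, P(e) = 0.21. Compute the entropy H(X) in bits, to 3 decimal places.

2.183 bits

H = −Σ pᵢ log₂ pᵢ.
−0.25·log₂(0.25) = 0.5000
−0.18·log₂(0.18) = 0.4453
−0.30·log₂(0.30) = 0.5211
−0.06·log₂(0.06) = 0.2435
−0.21·log₂(0.21) = 0.4728
Sum ≈ 2.1828 → 2.183 bits.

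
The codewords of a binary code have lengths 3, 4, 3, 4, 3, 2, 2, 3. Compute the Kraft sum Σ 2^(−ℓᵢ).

1.125

With common denominator 2^4 = 16: Σ 2^(−ℓᵢ) = 2/16 + 1/16 + 2/16 + 1/16 + 2/16 + 4/16 + 4/16 + 2/16 = 18/16 = 1.125.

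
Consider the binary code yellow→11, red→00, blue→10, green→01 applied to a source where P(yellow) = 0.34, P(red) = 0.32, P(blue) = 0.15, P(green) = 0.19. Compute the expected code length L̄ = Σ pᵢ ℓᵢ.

L̄ = Σ pᵢ·ℓᵢ = 0.34·2 + 0.32·2 + 0.15·2 + 0.19·2 = 2 bits/symbol.

2 bits/symbol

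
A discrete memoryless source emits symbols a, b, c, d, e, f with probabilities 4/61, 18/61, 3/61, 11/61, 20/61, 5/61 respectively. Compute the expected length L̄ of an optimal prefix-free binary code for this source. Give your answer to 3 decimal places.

2.311 bits/symbol

Repeatedly combine the two least-probable nodes; the expected code length is the sum of the merged weights.
merge 3/61 + 4/61 → 7/61
merge 5/61 + 7/61 → 12/61
merge 11/61 + 12/61 → 23/61
merge 18/61 + 20/61 → 38/61
merge 23/61 + 38/61 → 1
L = 7/61 + 12/61 + 23/61 + 38/61 + 1 = 141/61 ≈ 2.311 bits/symbol.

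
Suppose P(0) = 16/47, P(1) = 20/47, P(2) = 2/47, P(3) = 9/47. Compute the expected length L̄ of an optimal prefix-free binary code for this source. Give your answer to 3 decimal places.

1.809 bits/symbol

Repeatedly combine the two least-probable nodes; the expected code length is the sum of the merged weights.
merge 2/47 + 9/47 → 11/47
merge 11/47 + 16/47 → 27/47
merge 20/47 + 27/47 → 1
L = 11/47 + 27/47 + 1 = 85/47 ≈ 1.809 bits/symbol.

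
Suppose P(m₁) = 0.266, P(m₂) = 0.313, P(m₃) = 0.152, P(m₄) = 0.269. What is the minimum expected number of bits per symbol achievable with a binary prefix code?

2 bits/symbol

Repeatedly combine the two least-probable nodes; the expected code length is the sum of the merged weights.
merge 19/125 + 133/500 → 209/500
merge 269/1000 + 313/1000 → 291/500
merge 209/500 + 291/500 → 1
L = 209/500 + 291/500 + 1 = 2 bits/symbol.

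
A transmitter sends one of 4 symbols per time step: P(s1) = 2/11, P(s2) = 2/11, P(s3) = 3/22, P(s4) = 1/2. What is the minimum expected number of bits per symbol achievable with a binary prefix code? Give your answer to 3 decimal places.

Repeatedly combine the two least-probable nodes; the expected code length is the sum of the merged weights.
merge 3/22 + 2/11 → 7/22
merge 2/11 + 7/22 → 1/2
merge 1/2 + 1/2 → 1
L = 7/22 + 1/2 + 1 = 20/11 ≈ 1.818 bits/symbol.

1.818 bits/symbol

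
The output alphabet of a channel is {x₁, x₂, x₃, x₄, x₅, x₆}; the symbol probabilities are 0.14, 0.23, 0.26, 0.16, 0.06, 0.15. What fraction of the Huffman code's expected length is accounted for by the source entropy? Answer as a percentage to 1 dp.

Entropy H = −Σ p log₂ p ≈ 2.4672 bits.
Huffman merges: 3/50+7/50→1/5; 3/20+4/25→31/100; 1/5+23/100→43/100; 13/50+31/100→57/100; 43/100+57/100→1. L = 251/100 ≈ 2.5100.
Efficiency = H/L = 2.4672/2.5100 = 98.3%.

98.3%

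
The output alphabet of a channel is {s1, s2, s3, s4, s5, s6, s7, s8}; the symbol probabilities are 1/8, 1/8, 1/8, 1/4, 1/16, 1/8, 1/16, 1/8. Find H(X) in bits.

2.875 bits

Each probability is a power of 1/2, so log₂(1/p) is an integer.
H = Σ p·log₂(1/p) = 1/8·3 + 1/8·3 + 1/8·3 + 1/4·2 + 1/16·4 + 1/8·3 + 1/16·4 + 1/8·3 = 2.875 bits.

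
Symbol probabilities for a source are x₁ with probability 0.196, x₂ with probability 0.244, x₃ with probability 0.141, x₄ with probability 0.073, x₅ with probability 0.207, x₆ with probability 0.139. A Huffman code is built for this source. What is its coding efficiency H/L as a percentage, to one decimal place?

Entropy H = −Σ p log₂ p ≈ 2.4976 bits.
Huffman merges: 73/1000+139/1000→53/250; 141/1000+49/250→337/1000; 207/1000+53/250→419/1000; 61/250+337/1000→581/1000; 419/1000+581/1000→1. L = 2549/1000 ≈ 2.5490.
Efficiency = H/L = 2.4976/2.5490 = 98.0%.

98.0%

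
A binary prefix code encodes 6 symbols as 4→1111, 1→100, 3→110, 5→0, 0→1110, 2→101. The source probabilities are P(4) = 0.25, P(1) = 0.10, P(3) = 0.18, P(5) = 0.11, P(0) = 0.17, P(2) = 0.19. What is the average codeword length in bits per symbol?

L̄ = Σ pᵢ·ℓᵢ = 0.25·4 + 0.10·3 + 0.18·3 + 0.11·1 + 0.17·4 + 0.19·3 = 3.2 bits/symbol.

3.2 bits/symbol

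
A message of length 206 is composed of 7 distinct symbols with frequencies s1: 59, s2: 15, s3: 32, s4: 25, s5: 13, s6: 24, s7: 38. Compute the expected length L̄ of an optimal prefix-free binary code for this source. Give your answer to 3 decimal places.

Probabilities are the counts divided by 206.
Repeatedly combine the two least-probable nodes; the expected code length is the sum of the merged weights.
merge 13/206 + 15/206 → 14/103
merge 12/103 + 25/206 → 49/206
merge 14/103 + 16/103 → 30/103
merge 19/103 + 49/206 → 87/206
merge 59/206 + 30/103 → 119/206
merge 87/206 + 119/206 → 1
L = 14/103 + 49/206 + 30/103 + 87/206 + 119/206 + 1 = 549/206 ≈ 2.665 bits/symbol.

2.665 bits/symbol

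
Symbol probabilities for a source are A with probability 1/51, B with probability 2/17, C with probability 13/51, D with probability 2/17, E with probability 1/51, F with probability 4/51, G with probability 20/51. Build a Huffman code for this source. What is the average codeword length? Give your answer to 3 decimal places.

Repeatedly combine the two least-probable nodes; the expected code length is the sum of the merged weights.
merge 1/51 + 1/51 → 2/51
merge 2/51 + 4/51 → 2/17
merge 2/17 + 2/17 → 4/17
merge 2/17 + 4/17 → 6/17
merge 13/51 + 6/17 → 31/51
merge 20/51 + 31/51 → 1
L = 2/51 + 2/17 + 4/17 + 6/17 + 31/51 + 1 = 40/17 ≈ 2.353 bits/symbol.

2.353 bits/symbol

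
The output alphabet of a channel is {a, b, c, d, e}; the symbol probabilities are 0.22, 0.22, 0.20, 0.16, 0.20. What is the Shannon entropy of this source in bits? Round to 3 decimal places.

H = −Σ pᵢ log₂ pᵢ.
−0.22·log₂(0.22) = 0.4806
−0.22·log₂(0.22) = 0.4806
−0.20·log₂(0.20) = 0.4644
−0.16·log₂(0.16) = 0.4230
−0.20·log₂(0.20) = 0.4644
Sum ≈ 2.3129 → 2.313 bits.

2.313 bits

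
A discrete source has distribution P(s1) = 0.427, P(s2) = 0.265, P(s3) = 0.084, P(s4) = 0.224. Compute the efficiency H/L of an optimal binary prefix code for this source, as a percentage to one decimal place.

96.5%

Entropy H = −Σ p log₂ p ≈ 1.8156 bits.
Huffman merges: 21/250+28/125→77/250; 53/200+77/250→573/1000; 427/1000+573/1000→1. L = 1881/1000 ≈ 1.8810.
Efficiency = H/L = 1.8156/1.8810 = 96.5%.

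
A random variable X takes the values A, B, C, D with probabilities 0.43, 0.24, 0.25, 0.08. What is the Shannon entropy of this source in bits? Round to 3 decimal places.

1.809 bits

H = −Σ pᵢ log₂ pᵢ.
−0.43·log₂(0.43) = 0.5236
−0.24·log₂(0.24) = 0.4941
−0.25·log₂(0.25) = 0.5000
−0.08·log₂(0.08) = 0.2915
Sum ≈ 1.8092 → 1.809 bits.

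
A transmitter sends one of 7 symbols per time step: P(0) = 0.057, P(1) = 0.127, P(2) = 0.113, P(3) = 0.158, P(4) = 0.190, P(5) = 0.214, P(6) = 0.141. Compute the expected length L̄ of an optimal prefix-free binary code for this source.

2.766 bits/symbol

Repeatedly combine the two least-probable nodes; the expected code length is the sum of the merged weights.
merge 57/1000 + 113/1000 → 17/100
merge 127/1000 + 141/1000 → 67/250
merge 79/500 + 17/100 → 41/125
merge 19/100 + 107/500 → 101/250
merge 67/250 + 41/125 → 149/250
merge 101/250 + 149/250 → 1
L = 17/100 + 67/250 + 41/125 + 101/250 + 149/250 + 1 = 1383/500 = 2.766 bits/symbol.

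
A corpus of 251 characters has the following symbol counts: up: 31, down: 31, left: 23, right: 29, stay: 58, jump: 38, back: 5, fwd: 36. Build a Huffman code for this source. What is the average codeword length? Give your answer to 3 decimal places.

2.880 bits/symbol

Probabilities are the counts divided by 251.
Repeatedly combine the two least-probable nodes; the expected code length is the sum of the merged weights.
merge 5/251 + 23/251 → 28/251
merge 28/251 + 29/251 → 57/251
merge 31/251 + 31/251 → 62/251
merge 36/251 + 38/251 → 74/251
merge 57/251 + 58/251 → 115/251
merge 62/251 + 74/251 → 136/251
merge 115/251 + 136/251 → 1
L = 28/251 + 57/251 + 62/251 + 74/251 + 115/251 + 136/251 + 1 = 723/251 ≈ 2.880 bits/symbol.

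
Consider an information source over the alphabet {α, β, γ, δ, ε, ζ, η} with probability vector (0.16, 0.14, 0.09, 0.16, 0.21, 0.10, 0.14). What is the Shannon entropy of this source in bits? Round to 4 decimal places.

2.7579 bits

H = −Σ pᵢ log₂ pᵢ.
−0.16·log₂(0.16) = 0.4230
−0.14·log₂(0.14) = 0.3971
−0.09·log₂(0.09) = 0.3127
−0.16·log₂(0.16) = 0.4230
−0.21·log₂(0.21) = 0.4728
−0.10·log₂(0.10) = 0.3322
−0.14·log₂(0.14) = 0.3971
Sum ≈ 2.7579 → 2.7579 bits.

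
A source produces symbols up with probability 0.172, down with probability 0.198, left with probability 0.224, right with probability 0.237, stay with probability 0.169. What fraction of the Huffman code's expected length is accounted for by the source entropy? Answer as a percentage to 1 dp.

Entropy H = −Σ p log₂ p ≈ 2.3086 bits.
Huffman merges: 169/1000+43/250→341/1000; 99/500+28/125→211/500; 237/1000+341/1000→289/500; 211/500+289/500→1. L = 2341/1000 ≈ 2.3410.
Efficiency = H/L = 2.3086/2.3410 = 98.6%.

98.6%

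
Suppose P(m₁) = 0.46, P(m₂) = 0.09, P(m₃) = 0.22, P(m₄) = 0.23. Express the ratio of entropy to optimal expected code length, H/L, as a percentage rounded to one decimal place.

Entropy H = −Σ p log₂ p ≈ 1.7962 bits.
Huffman merges: 9/100+11/50→31/100; 23/100+31/100→27/50; 23/50+27/50→1. L = 37/20 ≈ 1.8500.
Efficiency = H/L = 1.7962/1.8500 = 97.1%.

97.1%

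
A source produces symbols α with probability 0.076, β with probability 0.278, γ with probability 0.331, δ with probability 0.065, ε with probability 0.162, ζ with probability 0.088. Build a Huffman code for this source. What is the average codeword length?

2.37 bits/symbol

Repeatedly combine the two least-probable nodes; the expected code length is the sum of the merged weights.
merge 13/200 + 19/250 → 141/1000
merge 11/125 + 141/1000 → 229/1000
merge 81/500 + 229/1000 → 391/1000
merge 139/500 + 331/1000 → 609/1000
merge 391/1000 + 609/1000 → 1
L = 141/1000 + 229/1000 + 391/1000 + 609/1000 + 1 = 237/100 = 2.37 bits/symbol.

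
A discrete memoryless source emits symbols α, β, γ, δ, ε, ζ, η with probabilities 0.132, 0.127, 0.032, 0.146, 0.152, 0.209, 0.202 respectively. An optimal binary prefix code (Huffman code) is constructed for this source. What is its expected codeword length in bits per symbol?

Repeatedly combine the two least-probable nodes; the expected code length is the sum of the merged weights.
merge 4/125 + 127/1000 → 159/1000
merge 33/250 + 73/500 → 139/500
merge 19/125 + 159/1000 → 311/1000
merge 101/500 + 209/1000 → 411/1000
merge 139/500 + 311/1000 → 589/1000
merge 411/1000 + 589/1000 → 1
L = 159/1000 + 139/500 + 311/1000 + 411/1000 + 589/1000 + 1 = 687/250 = 2.748 bits/symbol.

2.748 bits/symbol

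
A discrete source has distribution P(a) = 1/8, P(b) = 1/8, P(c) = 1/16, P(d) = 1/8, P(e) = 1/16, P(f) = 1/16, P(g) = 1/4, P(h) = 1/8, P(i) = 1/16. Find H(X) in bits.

Each probability is a power of 1/2, so log₂(1/p) is an integer.
H = Σ p·log₂(1/p) = 1/8·3 + 1/8·3 + 1/16·4 + 1/8·3 + 1/16·4 + 1/16·4 + 1/4·2 + 1/8·3 + 1/16·4 = 3 bits.

3 bits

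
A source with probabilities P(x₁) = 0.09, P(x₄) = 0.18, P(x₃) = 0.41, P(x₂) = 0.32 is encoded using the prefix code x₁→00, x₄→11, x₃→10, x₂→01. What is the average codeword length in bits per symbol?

L̄ = Σ pᵢ·ℓᵢ = 0.09·2 + 0.18·2 + 0.41·2 + 0.32·2 = 2 bits/symbol.

2 bits/symbol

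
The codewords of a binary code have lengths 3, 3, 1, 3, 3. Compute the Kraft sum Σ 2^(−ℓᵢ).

With common denominator 2^3 = 8: Σ 2^(−ℓᵢ) = 1/8 + 1/8 + 4/8 + 1/8 + 1/8 = 8/8 = 1.

1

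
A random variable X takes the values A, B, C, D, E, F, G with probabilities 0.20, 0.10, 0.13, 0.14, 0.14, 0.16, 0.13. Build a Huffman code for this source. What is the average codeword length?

2.8 bits/symbol

Repeatedly combine the two least-probable nodes; the expected code length is the sum of the merged weights.
merge 1/10 + 13/100 → 23/100
merge 13/100 + 7/50 → 27/100
merge 7/50 + 4/25 → 3/10
merge 1/5 + 23/100 → 43/100
merge 27/100 + 3/10 → 57/100
merge 43/100 + 57/100 → 1
L = 23/100 + 27/100 + 3/10 + 43/100 + 57/100 + 1 = 14/5 = 2.8 bits/symbol.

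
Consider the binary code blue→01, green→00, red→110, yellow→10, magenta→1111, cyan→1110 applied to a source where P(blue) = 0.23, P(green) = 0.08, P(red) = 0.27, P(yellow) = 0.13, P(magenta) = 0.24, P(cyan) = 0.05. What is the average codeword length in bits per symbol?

L̄ = Σ pᵢ·ℓᵢ = 0.23·2 + 0.08·2 + 0.27·3 + 0.13·2 + 0.24·4 + 0.05·4 = 2.85 bits/symbol.

2.85 bits/symbol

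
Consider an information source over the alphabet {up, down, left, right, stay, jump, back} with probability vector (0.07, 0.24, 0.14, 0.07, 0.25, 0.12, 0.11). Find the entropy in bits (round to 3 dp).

H = −Σ pᵢ log₂ pᵢ.
−0.07·log₂(0.07) = 0.2686
−0.24·log₂(0.24) = 0.4941
−0.14·log₂(0.14) = 0.3971
−0.07·log₂(0.07) = 0.2686
−0.25·log₂(0.25) = 0.5000
−0.12·log₂(0.12) = 0.3671
−0.11·log₂(0.11) = 0.3503
Sum ≈ 2.6457 → 2.646 bits.

2.646 bits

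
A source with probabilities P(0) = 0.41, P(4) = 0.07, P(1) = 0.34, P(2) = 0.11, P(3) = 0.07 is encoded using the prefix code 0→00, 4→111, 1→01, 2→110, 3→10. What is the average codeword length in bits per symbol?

L̄ = Σ pᵢ·ℓᵢ = 0.41·2 + 0.07·3 + 0.34·2 + 0.11·3 + 0.07·2 = 2.18 bits/symbol.

2.18 bits/symbol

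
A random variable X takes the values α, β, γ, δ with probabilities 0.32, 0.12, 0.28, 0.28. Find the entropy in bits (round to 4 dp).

H = −Σ pᵢ log₂ pᵢ.
−0.32·log₂(0.32) = 0.5260
−0.12·log₂(0.12) = 0.3671
−0.28·log₂(0.28) = 0.5142
−0.28·log₂(0.28) = 0.5142
Sum ≈ 1.9215 → 1.9215 bits.

1.9215 bits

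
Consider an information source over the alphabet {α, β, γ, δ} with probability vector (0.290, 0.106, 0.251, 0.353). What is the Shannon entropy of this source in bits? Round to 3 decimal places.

H = −Σ pᵢ log₂ pᵢ.
−0.290·log₂(0.290) = 0.5179
−0.106·log₂(0.106) = 0.3432
−0.251·log₂(0.251) = 0.5006
−0.353·log₂(0.353) = 0.5303
Sum ≈ 1.8920 → 1.892 bits.

1.892 bits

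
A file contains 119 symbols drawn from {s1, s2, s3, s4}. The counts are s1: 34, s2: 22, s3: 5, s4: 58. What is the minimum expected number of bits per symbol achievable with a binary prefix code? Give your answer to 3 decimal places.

Probabilities are the counts divided by 119.
Repeatedly combine the two least-probable nodes; the expected code length is the sum of the merged weights.
merge 5/119 + 22/119 → 27/119
merge 27/119 + 2/7 → 61/119
merge 58/119 + 61/119 → 1
L = 27/119 + 61/119 + 1 = 207/119 ≈ 1.739 bits/symbol.

1.739 bits/symbol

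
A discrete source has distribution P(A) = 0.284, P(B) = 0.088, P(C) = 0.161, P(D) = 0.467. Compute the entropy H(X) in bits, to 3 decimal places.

1.762 bits

H = −Σ pᵢ log₂ pᵢ.
−0.284·log₂(0.284) = 0.5158
−0.088·log₂(0.088) = 0.3086
−0.161·log₂(0.161) = 0.4242
−0.467·log₂(0.467) = 0.5130
Sum ≈ 1.7615 → 1.762 bits.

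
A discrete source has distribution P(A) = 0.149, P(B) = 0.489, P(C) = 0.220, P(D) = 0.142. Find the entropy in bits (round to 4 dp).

1.7944 bits

H = −Σ pᵢ log₂ pᵢ.
−0.149·log₂(0.149) = 0.4092
−0.489·log₂(0.489) = 0.5047
−0.220·log₂(0.220) = 0.4806
−0.142·log₂(0.142) = 0.3999
Sum ≈ 1.7944 → 1.7944 bits.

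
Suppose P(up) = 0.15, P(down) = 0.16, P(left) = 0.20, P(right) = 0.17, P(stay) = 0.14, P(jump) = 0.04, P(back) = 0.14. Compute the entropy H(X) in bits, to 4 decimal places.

H = −Σ pᵢ log₂ pᵢ.
−0.15·log₂(0.15) = 0.4105
−0.16·log₂(0.16) = 0.4230
−0.20·log₂(0.20) = 0.4644
−0.17·log₂(0.17) = 0.4346
−0.14·log₂(0.14) = 0.3971
−0.04·log₂(0.04) = 0.1858
−0.14·log₂(0.14) = 0.3971
Sum ≈ 2.7125 → 2.7125 bits.

2.7125 bits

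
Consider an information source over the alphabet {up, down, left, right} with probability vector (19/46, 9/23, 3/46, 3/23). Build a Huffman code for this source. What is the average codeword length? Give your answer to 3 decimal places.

Repeatedly combine the two least-probable nodes; the expected code length is the sum of the merged weights.
merge 3/46 + 3/23 → 9/46
merge 9/46 + 9/23 → 27/46
merge 19/46 + 27/46 → 1
L = 9/46 + 27/46 + 1 = 41/23 ≈ 1.783 bits/symbol.

1.783 bits/symbol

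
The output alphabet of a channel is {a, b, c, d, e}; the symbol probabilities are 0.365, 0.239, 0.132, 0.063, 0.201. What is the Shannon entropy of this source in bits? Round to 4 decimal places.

2.1264 bits

H = −Σ pᵢ log₂ pᵢ.
−0.365·log₂(0.365) = 0.5307
−0.239·log₂(0.239) = 0.4935
−0.132·log₂(0.132) = 0.3856
−0.063·log₂(0.063) = 0.2513
−0.201·log₂(0.201) = 0.4653
Sum ≈ 2.1264 → 2.1264 bits.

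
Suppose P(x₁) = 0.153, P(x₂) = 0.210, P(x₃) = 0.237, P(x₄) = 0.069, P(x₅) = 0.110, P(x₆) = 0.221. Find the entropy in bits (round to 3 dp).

H = −Σ pᵢ log₂ pᵢ.
−0.153·log₂(0.153) = 0.4144
−0.210·log₂(0.210) = 0.4728
−0.237·log₂(0.237) = 0.4923
−0.069·log₂(0.069) = 0.2662
−0.110·log₂(0.110) = 0.3503
−0.221·log₂(0.221) = 0.4813
Sum ≈ 2.4772 → 2.477 bits.

2.477 bits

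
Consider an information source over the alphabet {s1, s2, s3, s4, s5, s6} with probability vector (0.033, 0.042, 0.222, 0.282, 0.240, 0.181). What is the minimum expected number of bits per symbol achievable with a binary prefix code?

2.331 bits/symbol

Repeatedly combine the two least-probable nodes; the expected code length is the sum of the merged weights.
merge 33/1000 + 21/500 → 3/40
merge 3/40 + 181/1000 → 32/125
merge 111/500 + 6/25 → 231/500
merge 32/125 + 141/500 → 269/500
merge 231/500 + 269/500 → 1
L = 3/40 + 32/125 + 231/500 + 269/500 + 1 = 2331/1000 = 2.331 bits/symbol.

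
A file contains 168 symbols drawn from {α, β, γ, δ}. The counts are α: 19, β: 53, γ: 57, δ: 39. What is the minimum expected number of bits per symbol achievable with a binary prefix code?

Probabilities are the counts divided by 168.
Repeatedly combine the two least-probable nodes; the expected code length is the sum of the merged weights.
merge 19/168 + 13/56 → 29/84
merge 53/168 + 19/56 → 55/84
merge 29/84 + 55/84 → 1
L = 29/84 + 55/84 + 1 = 2 bits/symbol.

2 bits/symbol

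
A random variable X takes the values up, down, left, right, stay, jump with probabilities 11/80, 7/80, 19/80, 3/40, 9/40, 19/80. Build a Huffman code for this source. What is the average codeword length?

Repeatedly combine the two least-probable nodes; the expected code length is the sum of the merged weights.
merge 3/40 + 7/80 → 13/80
merge 11/80 + 13/80 → 3/10
merge 9/40 + 19/80 → 37/80
merge 19/80 + 3/10 → 43/80
merge 37/80 + 43/80 → 1
L = 13/80 + 3/10 + 37/80 + 43/80 + 1 = 197/80 = 2.4625 bits/symbol.

2.4625 bits/symbol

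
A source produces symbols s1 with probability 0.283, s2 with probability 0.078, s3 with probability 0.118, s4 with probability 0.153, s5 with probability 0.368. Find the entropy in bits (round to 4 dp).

H = −Σ pᵢ log₂ pᵢ.
−0.283·log₂(0.283) = 0.5154
−0.078·log₂(0.078) = 0.2871
−0.118·log₂(0.118) = 0.3638
−0.153·log₂(0.153) = 0.4144
−0.368·log₂(0.368) = 0.5307
Sum ≈ 2.1114 → 2.1114 bits.

2.1114 bits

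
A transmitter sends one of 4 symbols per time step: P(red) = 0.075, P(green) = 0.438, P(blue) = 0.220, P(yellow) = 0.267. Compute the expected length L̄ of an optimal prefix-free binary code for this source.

Repeatedly combine the two least-probable nodes; the expected code length is the sum of the merged weights.
merge 3/40 + 11/50 → 59/200
merge 267/1000 + 59/200 → 281/500
merge 219/500 + 281/500 → 1
L = 59/200 + 281/500 + 1 = 1857/1000 = 1.857 bits/symbol.

1.857 bits/symbol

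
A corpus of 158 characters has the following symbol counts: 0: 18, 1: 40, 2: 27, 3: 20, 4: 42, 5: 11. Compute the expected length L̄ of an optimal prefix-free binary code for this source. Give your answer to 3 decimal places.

2.481 bits/symbol

Probabilities are the counts divided by 158.
Repeatedly combine the two least-probable nodes; the expected code length is the sum of the merged weights.
merge 11/158 + 9/79 → 29/158
merge 10/79 + 27/158 → 47/158
merge 29/158 + 20/79 → 69/158
merge 21/79 + 47/158 → 89/158
merge 69/158 + 89/158 → 1
L = 29/158 + 47/158 + 69/158 + 89/158 + 1 = 196/79 ≈ 2.481 bits/symbol.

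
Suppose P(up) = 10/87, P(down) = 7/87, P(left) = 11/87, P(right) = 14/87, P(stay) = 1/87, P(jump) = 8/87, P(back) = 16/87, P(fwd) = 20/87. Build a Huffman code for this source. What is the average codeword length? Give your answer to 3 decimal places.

2.862 bits/symbol

Repeatedly combine the two least-probable nodes; the expected code length is the sum of the merged weights.
merge 1/87 + 7/87 → 8/87
merge 8/87 + 8/87 → 16/87
merge 10/87 + 11/87 → 7/29
merge 14/87 + 16/87 → 10/29
merge 16/87 + 20/87 → 12/29
merge 7/29 + 10/29 → 17/29
merge 12/29 + 17/29 → 1
L = 8/87 + 16/87 + 7/29 + 10/29 + 12/29 + 17/29 + 1 = 83/29 ≈ 2.862 bits/symbol.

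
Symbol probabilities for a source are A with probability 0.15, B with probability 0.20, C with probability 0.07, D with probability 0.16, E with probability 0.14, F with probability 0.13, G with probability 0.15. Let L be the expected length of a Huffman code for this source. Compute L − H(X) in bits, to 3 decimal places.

0.043 bits

Entropy H = −Σ p log₂ p ≈ 2.7568 bits.
Huffman merges: 7/100+13/100→1/5; 7/50+3/20→29/100; 3/20+4/25→31/100; 1/5+1/5→2/5; 29/100+31/100→3/5; 2/5+3/5→1. L = 14/5 ≈ 2.8000.
L − H = 2.8000 − 2.7568 = 0.043 bits.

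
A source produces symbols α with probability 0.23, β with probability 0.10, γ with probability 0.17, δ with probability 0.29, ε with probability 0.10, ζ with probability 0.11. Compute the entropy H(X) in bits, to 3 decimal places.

2.455 bits

H = −Σ pᵢ log₂ pᵢ.
−0.23·log₂(0.23) = 0.4877
−0.10·log₂(0.10) = 0.3322
−0.17·log₂(0.17) = 0.4346
−0.29·log₂(0.29) = 0.5179
−0.10·log₂(0.10) = 0.3322
−0.11·log₂(0.11) = 0.3503
Sum ≈ 2.4548 → 2.455 bits.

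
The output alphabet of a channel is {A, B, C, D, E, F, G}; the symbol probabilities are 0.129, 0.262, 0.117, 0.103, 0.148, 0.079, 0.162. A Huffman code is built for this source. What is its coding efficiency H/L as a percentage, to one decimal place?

Entropy H = −Σ p log₂ p ≈ 2.7100 bits.
Huffman merges: 79/1000+103/1000→91/500; 117/1000+129/1000→123/500; 37/250+81/500→31/100; 91/500+123/500→107/250; 131/500+31/100→143/250; 107/250+143/250→1. L = 1369/500 ≈ 2.7380.
Efficiency = H/L = 2.7100/2.7380 = 99.0%.

99.0%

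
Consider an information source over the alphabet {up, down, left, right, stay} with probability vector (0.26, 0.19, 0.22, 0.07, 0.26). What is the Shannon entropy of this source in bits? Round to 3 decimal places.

2.215 bits

H = −Σ pᵢ log₂ pᵢ.
−0.26·log₂(0.26) = 0.5053
−0.19·log₂(0.19) = 0.4552
−0.22·log₂(0.22) = 0.4806
−0.07·log₂(0.07) = 0.2686
−0.26·log₂(0.26) = 0.5053
Sum ≈ 2.2149 → 2.215 bits.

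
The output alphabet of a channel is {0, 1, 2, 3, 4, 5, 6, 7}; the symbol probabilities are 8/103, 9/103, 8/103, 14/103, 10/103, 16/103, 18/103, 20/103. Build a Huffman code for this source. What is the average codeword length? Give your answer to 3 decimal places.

Repeatedly combine the two least-probable nodes; the expected code length is the sum of the merged weights.
merge 8/103 + 8/103 → 16/103
merge 9/103 + 10/103 → 19/103
merge 14/103 + 16/103 → 30/103
merge 16/103 + 18/103 → 34/103
merge 19/103 + 20/103 → 39/103
merge 30/103 + 34/103 → 64/103
merge 39/103 + 64/103 → 1
L = 16/103 + 19/103 + 30/103 + 34/103 + 39/103 + 64/103 + 1 = 305/103 ≈ 2.961 bits/symbol.

2.961 bits/symbol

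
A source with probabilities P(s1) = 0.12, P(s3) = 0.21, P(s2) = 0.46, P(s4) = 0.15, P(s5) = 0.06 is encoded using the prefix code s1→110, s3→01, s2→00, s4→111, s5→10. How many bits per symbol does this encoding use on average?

L̄ = Σ pᵢ·ℓᵢ = 0.12·3 + 0.21·2 + 0.46·2 + 0.15·3 + 0.06·2 = 2.27 bits/symbol.

2.27 bits/symbol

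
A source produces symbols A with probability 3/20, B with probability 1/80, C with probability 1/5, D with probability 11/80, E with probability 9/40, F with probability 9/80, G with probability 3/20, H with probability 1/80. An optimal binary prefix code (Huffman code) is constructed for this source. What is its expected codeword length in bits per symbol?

Repeatedly combine the two least-probable nodes; the expected code length is the sum of the merged weights.
merge 1/80 + 1/80 → 1/40
merge 1/40 + 9/80 → 11/80
merge 11/80 + 11/80 → 11/40
merge 3/20 + 3/20 → 3/10
merge 1/5 + 9/40 → 17/40
merge 11/40 + 3/10 → 23/40
merge 17/40 + 23/40 → 1
L = 1/40 + 11/80 + 11/40 + 3/10 + 17/40 + 23/40 + 1 = 219/80 = 2.7375 bits/symbol.

2.7375 bits/symbol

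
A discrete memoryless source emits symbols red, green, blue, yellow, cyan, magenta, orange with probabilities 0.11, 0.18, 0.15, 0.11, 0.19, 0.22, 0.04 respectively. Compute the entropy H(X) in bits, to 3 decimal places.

2.678 bits

H = −Σ pᵢ log₂ pᵢ.
−0.11·log₂(0.11) = 0.3503
−0.18·log₂(0.18) = 0.4453
−0.15·log₂(0.15) = 0.4105
−0.11·log₂(0.11) = 0.3503
−0.19·log₂(0.19) = 0.4552
−0.22·log₂(0.22) = 0.4806
−0.04·log₂(0.04) = 0.1858
Sum ≈ 2.6780 → 2.678 bits.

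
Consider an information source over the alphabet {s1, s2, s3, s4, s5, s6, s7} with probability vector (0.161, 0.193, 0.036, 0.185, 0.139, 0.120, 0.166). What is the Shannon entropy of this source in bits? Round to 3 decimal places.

2.698 bits

H = −Σ pᵢ log₂ pᵢ.
−0.161·log₂(0.161) = 0.4242
−0.193·log₂(0.193) = 0.4581
−0.036·log₂(0.036) = 0.1727
−0.185·log₂(0.185) = 0.4504
−0.139·log₂(0.139) = 0.3957
−0.120·log₂(0.120) = 0.3671
−0.166·log₂(0.166) = 0.4301
Sum ≈ 2.6981 → 2.698 bits.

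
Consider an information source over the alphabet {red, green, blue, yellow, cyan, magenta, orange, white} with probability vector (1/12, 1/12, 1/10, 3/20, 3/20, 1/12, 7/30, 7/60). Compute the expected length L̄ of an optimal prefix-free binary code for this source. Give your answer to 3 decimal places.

2.933 bits/symbol

Repeatedly combine the two least-probable nodes; the expected code length is the sum of the merged weights.
merge 1/12 + 1/12 → 1/6
merge 1/12 + 1/10 → 11/60
merge 7/60 + 3/20 → 4/15
merge 3/20 + 1/6 → 19/60
merge 11/60 + 7/30 → 5/12
merge 4/15 + 19/60 → 7/12
merge 5/12 + 7/12 → 1
L = 1/6 + 11/60 + 4/15 + 19/60 + 5/12 + 7/12 + 1 = 44/15 ≈ 2.933 bits/symbol.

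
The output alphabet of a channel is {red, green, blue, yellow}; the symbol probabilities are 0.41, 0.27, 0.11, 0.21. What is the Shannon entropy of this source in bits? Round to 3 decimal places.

H = −Σ pᵢ log₂ pᵢ.
−0.41·log₂(0.41) = 0.5274
−0.27·log₂(0.27) = 0.5100
−0.11·log₂(0.11) = 0.3503
−0.21·log₂(0.21) = 0.4728
Sum ≈ 1.8605 → 1.861 bits.

1.861 bits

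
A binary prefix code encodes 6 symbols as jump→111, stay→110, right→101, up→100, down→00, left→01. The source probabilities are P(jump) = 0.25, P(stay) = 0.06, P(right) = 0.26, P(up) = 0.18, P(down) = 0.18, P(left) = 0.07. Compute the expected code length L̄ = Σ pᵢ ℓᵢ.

2.75 bits/symbol

L̄ = Σ pᵢ·ℓᵢ = 0.25·3 + 0.06·3 + 0.26·3 + 0.18·3 + 0.18·2 + 0.07·2 = 2.75 bits/symbol.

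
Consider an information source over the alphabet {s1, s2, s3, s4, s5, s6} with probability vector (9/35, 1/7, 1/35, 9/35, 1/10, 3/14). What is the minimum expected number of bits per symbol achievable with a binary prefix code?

2.4 bits/symbol

Repeatedly combine the two least-probable nodes; the expected code length is the sum of the merged weights.
merge 1/35 + 1/10 → 9/70
merge 9/70 + 1/7 → 19/70
merge 3/14 + 9/35 → 33/70
merge 9/35 + 19/70 → 37/70
merge 33/70 + 37/70 → 1
L = 9/70 + 19/70 + 33/70 + 37/70 + 1 = 12/5 = 2.4 bits/symbol.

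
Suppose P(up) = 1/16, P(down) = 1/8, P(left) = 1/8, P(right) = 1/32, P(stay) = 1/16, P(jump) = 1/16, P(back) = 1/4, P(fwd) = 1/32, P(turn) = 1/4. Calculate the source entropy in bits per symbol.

Each probability is a power of 1/2, so log₂(1/p) is an integer.
H = Σ p·log₂(1/p) = 1/16·4 + 1/8·3 + 1/8·3 + 1/32·5 + 1/16·4 + 1/16·4 + 1/4·2 + 1/32·5 + 1/4·2 = 2.8125 bits.

2.8125 bits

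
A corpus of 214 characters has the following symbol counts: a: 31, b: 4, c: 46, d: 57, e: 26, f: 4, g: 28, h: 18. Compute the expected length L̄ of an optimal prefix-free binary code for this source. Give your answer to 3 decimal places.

Probabilities are the counts divided by 214.
Repeatedly combine the two least-probable nodes; the expected code length is the sum of the merged weights.
merge 2/107 + 2/107 → 4/107
merge 4/107 + 9/107 → 13/107
merge 13/107 + 13/107 → 26/107
merge 14/107 + 31/214 → 59/214
merge 23/107 + 26/107 → 49/107
merge 57/214 + 59/214 → 58/107
merge 49/107 + 58/107 → 1
L = 4/107 + 13/107 + 26/107 + 59/214 + 49/107 + 58/107 + 1 = 573/214 ≈ 2.678 bits/symbol.

2.678 bits/symbol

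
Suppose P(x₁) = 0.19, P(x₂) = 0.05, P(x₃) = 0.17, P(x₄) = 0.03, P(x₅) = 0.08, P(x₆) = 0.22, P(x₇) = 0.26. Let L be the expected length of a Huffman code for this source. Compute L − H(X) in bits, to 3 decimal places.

0.035 bits

Entropy H = −Σ p log₂ p ≈ 2.5350 bits.
Huffman merges: 3/100+1/20→2/25; 2/25+2/25→4/25; 4/25+17/100→33/100; 19/100+11/50→41/100; 13/50+33/100→59/100; 41/100+59/100→1. L = 257/100 ≈ 2.5700.
L − H = 2.5700 − 2.5350 = 0.035 bits.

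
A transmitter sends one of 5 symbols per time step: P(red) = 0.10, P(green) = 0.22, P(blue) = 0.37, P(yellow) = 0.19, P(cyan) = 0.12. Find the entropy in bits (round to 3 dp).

H = −Σ pᵢ log₂ pᵢ.
−0.10·log₂(0.10) = 0.3322
−0.22·log₂(0.22) = 0.4806
−0.37·log₂(0.37) = 0.5307
−0.19·log₂(0.19) = 0.4552
−0.12·log₂(0.12) = 0.3671
Sum ≈ 2.1658 → 2.166 bits.

2.166 bits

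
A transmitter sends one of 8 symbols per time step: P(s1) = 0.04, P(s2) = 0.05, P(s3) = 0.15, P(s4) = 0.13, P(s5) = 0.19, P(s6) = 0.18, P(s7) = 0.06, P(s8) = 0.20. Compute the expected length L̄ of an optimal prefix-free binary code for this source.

Repeatedly combine the two least-probable nodes; the expected code length is the sum of the merged weights.
merge 1/25 + 1/20 → 9/100
merge 3/50 + 9/100 → 3/20
merge 13/100 + 3/20 → 7/25
merge 3/20 + 9/50 → 33/100
merge 19/100 + 1/5 → 39/100
merge 7/25 + 33/100 → 61/100
merge 39/100 + 61/100 → 1
L = 9/100 + 3/20 + 7/25 + 33/100 + 39/100 + 61/100 + 1 = 57/20 = 2.85 bits/symbol.

2.85 bits/symbol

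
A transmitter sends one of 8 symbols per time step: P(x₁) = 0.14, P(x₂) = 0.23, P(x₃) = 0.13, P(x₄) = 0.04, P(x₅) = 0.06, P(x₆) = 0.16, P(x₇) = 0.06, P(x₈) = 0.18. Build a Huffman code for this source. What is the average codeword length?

Repeatedly combine the two least-probable nodes; the expected code length is the sum of the merged weights.
merge 1/25 + 3/50 → 1/10
merge 3/50 + 1/10 → 4/25
merge 13/100 + 7/50 → 27/100
merge 4/25 + 4/25 → 8/25
merge 9/50 + 23/100 → 41/100
merge 27/100 + 8/25 → 59/100
merge 41/100 + 59/100 → 1
L = 1/10 + 4/25 + 27/100 + 8/25 + 41/100 + 59/100 + 1 = 57/20 = 2.85 bits/symbol.

2.85 bits/symbol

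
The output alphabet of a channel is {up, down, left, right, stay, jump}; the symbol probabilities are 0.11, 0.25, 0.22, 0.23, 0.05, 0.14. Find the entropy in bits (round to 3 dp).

2.432 bits

H = −Σ pᵢ log₂ pᵢ.
−0.11·log₂(0.11) = 0.3503
−0.25·log₂(0.25) = 0.5000
−0.22·log₂(0.22) = 0.4806
−0.23·log₂(0.23) = 0.4877
−0.05·log₂(0.05) = 0.2161
−0.14·log₂(0.14) = 0.3971
Sum ≈ 2.4317 → 2.432 bits.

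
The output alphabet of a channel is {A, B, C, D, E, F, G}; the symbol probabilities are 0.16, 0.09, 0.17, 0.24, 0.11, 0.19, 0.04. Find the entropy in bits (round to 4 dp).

2.6557 bits

H = −Σ pᵢ log₂ pᵢ.
−0.16·log₂(0.16) = 0.4230
−0.09·log₂(0.09) = 0.3127
−0.17·log₂(0.17) = 0.4346
−0.24·log₂(0.24) = 0.4941
−0.11·log₂(0.11) = 0.3503
−0.19·log₂(0.19) = 0.4552
−0.04·log₂(0.04) = 0.1858
Sum ≈ 2.6557 → 2.6557 bits.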